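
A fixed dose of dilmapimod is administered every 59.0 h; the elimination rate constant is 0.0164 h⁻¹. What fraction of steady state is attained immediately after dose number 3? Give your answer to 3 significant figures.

0.945

f_n = 1 − e^(−nkτ) = 1 − e^(−3 × 0.01640 × 59.0) = 1 − e^(−2.903) = 1 − 0.05487 ≈ 0.945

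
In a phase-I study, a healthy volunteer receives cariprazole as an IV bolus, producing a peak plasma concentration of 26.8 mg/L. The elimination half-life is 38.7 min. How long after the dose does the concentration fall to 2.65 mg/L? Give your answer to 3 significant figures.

k = ln 2 / 38.7 = 0.01791 min⁻¹
C(t) = C₀ e^(−kt)  ⇒  t = ln(C₀/C) / k
t = ln(26.8/2.65) / 0.01791 = 2.314 / 0.01791 ≈ 129 minutes

129 minutes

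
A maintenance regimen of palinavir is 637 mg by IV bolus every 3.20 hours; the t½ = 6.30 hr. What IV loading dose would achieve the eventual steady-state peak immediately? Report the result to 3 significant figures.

k = ln 2 / 6.30 = 0.1100 hr⁻¹
Accumulation ratio R = 1 / (1 − e^(−kτ)) = 1 / (1 − e^(−0.1100×3.20)) = 1 / (1 − 0.7032) = 3.370
Loading dose = maintenance dose × R = 637 × 3.370 ≈ 2150 mg

2150 mg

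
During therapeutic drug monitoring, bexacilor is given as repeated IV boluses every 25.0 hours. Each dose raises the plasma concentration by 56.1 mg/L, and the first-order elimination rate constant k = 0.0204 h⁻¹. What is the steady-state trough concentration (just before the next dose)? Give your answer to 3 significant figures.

84.3 mg/L

Fraction remaining after one interval: e^(−kτ) = e^(−0.02040 × 25.0) = 0.6005
R = 1 / (1 − 0.6005) = 2.503
Css,max = 56.1 × 2.503 = 140.4 mg/L
Css,min = Css,max × e^(−kτ) = 140.4 × 0.6005 ≈ 84.3 mg/L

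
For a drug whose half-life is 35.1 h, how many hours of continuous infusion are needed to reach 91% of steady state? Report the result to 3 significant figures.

122 hours

k = ln 2 / 35.1 = 0.01975 h⁻¹
f = 1 − e^(−kt)  ⇒  t = −ln(1 − f) / k
t = −ln(1 − 0.91) / 0.01975 = 2.408 / 0.01975 ≈ 122 hours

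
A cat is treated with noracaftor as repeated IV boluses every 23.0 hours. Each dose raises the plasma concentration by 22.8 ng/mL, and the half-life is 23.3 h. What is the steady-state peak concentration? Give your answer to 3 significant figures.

46.0 ng/mL

k = ln 2 / 23.3 = 0.02975 h⁻¹
Fraction remaining after one interval: e^(−kτ) = e^(−0.02975 × 23.0) = 0.5045
R = 1 / (1 − 0.5045) = 2.018
Css,max = 22.8 × 2.018 ≈ 46.0 ng/mL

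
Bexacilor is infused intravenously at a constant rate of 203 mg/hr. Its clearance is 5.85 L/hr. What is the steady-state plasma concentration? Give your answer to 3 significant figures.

Css = infusion rate / CL = 203 / 5.85 ≈ 34.7 µg/mL

34.7 µg/mL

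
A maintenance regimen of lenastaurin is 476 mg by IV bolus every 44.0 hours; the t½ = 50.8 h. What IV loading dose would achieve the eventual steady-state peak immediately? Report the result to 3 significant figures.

k = ln 2 / 50.8 = 0.01364 h⁻¹
Accumulation ratio R = 1 / (1 − e^(−kτ)) = 1 / (1 − e^(−0.01364×44.0)) = 1 / (1 − 0.5486) = 2.215
Loading dose = maintenance dose × R = 476 × 2.215 ≈ 1050 mg

1050 mg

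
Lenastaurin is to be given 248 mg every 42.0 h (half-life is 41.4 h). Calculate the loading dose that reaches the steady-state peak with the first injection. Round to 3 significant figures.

491 mg

k = ln 2 / 41.4 = 0.01674 h⁻¹
Accumulation ratio R = 1 / (1 − e^(−kτ)) = 1 / (1 − e^(−0.01674×42.0)) = 1 / (1 − 0.4950) = 1.980
Loading dose = maintenance dose × R = 248 × 1.980 ≈ 491 mg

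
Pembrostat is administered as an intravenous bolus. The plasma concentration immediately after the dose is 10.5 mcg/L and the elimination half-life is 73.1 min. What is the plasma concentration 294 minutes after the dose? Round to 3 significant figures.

k = ln 2 / 73.1 = 0.009482 min⁻¹
C(t) = C₀ e^(−kt) = 10.5 × e^(−0.009482 × 294) = 10.5 × e^(−2.788) = 10.5 × 0.06156 ≈ 0.646 mcg/L

0.646 mcg/L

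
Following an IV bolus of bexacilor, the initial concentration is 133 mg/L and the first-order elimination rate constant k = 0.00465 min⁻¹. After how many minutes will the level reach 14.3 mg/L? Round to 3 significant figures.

C(t) = C₀ e^(−kt)  ⇒  t = ln(C₀/C) / k
t = ln(133/14.3) / 0.004650 = 2.230 / 0.004650 ≈ 480 minutes

480 minutes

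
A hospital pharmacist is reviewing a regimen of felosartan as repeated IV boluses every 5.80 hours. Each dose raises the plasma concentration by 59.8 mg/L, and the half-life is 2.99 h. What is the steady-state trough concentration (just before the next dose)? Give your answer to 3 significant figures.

21.1 mg/L

k = ln 2 / 2.99 = 0.2318 h⁻¹
Fraction remaining after one interval: e^(−kτ) = e^(−0.2318 × 5.80) = 0.2607
R = 1 / (1 − 0.2607) = 1.353
Css,max = 59.8 × 1.353 = 80.88 mg/L
Css,min = Css,max × e^(−kτ) = 80.88 × 0.2607 ≈ 21.1 mg/L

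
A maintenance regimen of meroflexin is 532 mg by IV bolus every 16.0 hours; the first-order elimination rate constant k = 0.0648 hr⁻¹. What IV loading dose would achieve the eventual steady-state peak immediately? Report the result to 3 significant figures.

Accumulation ratio R = 1 / (1 − e^(−kτ)) = 1 / (1 − e^(−0.06480×16.0)) = 1 / (1 − 0.3546) = 1.549
Loading dose = maintenance dose × R = 532 × 1.549 ≈ 824 mg

824 mg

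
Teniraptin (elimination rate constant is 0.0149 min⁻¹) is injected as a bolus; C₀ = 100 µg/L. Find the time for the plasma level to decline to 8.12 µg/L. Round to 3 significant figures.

C(t) = C₀ e^(−kt)  ⇒  t = ln(C₀/C) / k
t = ln(100/8.12) / 0.01490 = 2.511 / 0.01490 ≈ 169 minutes

169 minutes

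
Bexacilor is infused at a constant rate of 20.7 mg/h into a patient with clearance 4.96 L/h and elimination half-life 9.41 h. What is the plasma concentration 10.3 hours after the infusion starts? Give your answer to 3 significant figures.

Css = rate / CL = 20.7 / 4.96 = 4.173 µg/mL
k = ln 2 / 9.41 = 0.07366 h⁻¹
C(t) = Css (1 − e^(−kt)) = 4.173 × (1 − e^(−0.7587)) = 4.173 × 0.5317 ≈ 2.22 µg/mL

2.22 µg/mL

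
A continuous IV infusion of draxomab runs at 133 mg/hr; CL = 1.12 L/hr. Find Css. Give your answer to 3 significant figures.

119 µg/mL

Css = infusion rate / CL = 133 / 1.12 ≈ 119 µg/mL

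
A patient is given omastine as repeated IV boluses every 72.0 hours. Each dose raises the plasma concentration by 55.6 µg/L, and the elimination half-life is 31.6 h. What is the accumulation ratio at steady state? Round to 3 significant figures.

k = ln 2 / 31.6 = 0.02194 h⁻¹
Fraction remaining after one interval: e^(−kτ) = e^(−0.02194 × 72.0) = 0.2061
R = 1 / (1 − 0.2061) = 1 / 0.7939 ≈ 1.26

1.26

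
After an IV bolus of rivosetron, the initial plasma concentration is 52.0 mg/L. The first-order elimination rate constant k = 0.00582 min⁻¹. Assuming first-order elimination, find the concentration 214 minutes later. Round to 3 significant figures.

15.0 mg/L

C(t) = C₀ e^(−kt) = 52.0 × e^(−0.005820 × 214) = 52.0 × e^(−1.245) = 52.0 × 0.2878 ≈ 15.0 mg/L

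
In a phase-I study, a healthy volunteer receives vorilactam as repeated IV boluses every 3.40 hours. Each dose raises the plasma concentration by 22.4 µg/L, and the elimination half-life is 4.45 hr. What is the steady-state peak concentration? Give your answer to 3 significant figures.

54.5 µg/L

k = ln 2 / 4.45 = 0.1558 hr⁻¹
Fraction remaining after one interval: e^(−kτ) = e^(−0.1558 × 3.40) = 0.5888
R = 1 / (1 − 0.5888) = 2.432
Css,max = 22.4 × 2.432 ≈ 54.5 µg/L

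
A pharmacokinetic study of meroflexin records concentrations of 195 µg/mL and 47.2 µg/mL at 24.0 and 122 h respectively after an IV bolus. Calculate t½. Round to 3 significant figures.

k = ln(C₁/C₂) / (t₂ − t₁) = ln(195/47.2) / (122 − 24.0)
  = 1.419 / 98.00 = 0.01448 h⁻¹
t½ = ln 2 / k = ln 2 / 0.01448 ≈ 47.9 hours

47.9 hours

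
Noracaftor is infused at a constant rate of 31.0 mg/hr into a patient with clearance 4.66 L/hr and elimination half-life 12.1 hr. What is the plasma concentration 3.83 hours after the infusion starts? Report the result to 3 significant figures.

Css = rate / CL = 31.0 / 4.66 = 6.652 µg/mL
k = ln 2 / 12.1 = 0.05728 hr⁻¹
C(t) = Css (1 − e^(−kt)) = 6.652 × (1 − e^(−0.2194)) = 6.652 × 0.1970 ≈ 1.31 µg/mL

1.31 µg/mL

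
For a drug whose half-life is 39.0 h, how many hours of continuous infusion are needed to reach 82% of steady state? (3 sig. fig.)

k = ln 2 / 39.0 = 0.01777 h⁻¹
f = 1 − e^(−kt)  ⇒  t = −ln(1 − f) / k
t = −ln(1 − 0.82) / 0.01777 = 1.715 / 0.01777 ≈ 96.5 hours

96.5 hours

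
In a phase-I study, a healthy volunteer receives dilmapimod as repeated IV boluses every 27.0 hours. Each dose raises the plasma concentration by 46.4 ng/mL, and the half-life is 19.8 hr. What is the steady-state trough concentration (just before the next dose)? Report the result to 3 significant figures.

29.5 ng/mL

k = ln 2 / 19.8 = 0.03501 hr⁻¹
Fraction remaining after one interval: e^(−kτ) = e^(−0.03501 × 27.0) = 0.3886
R = 1 / (1 − 0.3886) = 1.636
Css,max = 46.4 × 1.636 = 75.89 ng/mL
Css,min = Css,max × e^(−kτ) = 75.89 × 0.3886 ≈ 29.5 ng/mL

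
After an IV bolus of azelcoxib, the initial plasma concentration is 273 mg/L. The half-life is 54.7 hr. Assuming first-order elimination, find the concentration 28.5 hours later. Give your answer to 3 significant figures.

k = ln 2 / 54.7 = 0.01267 hr⁻¹
28.5 hr is 0.5210 half-lives, so C = 273 × (1/2)^0.5210 = 273 × 0.6969 ≈ 190 mg/L

190 mg/L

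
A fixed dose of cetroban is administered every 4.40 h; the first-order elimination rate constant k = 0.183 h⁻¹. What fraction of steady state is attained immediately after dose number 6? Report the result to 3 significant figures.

f_n = 1 − e^(−nkτ) = 1 − e^(−6 × 0.1830 × 4.40) = 1 − e^(−4.831) = 1 − 0.007977 ≈ 0.992

0.992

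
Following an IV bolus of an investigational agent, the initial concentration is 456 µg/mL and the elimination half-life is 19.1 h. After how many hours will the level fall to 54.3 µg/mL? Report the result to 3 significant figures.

k = ln 2 / 19.1 = 0.03629 h⁻¹
C(t) = C₀ e^(−kt)  ⇒  t = ln(C₀/C) / k
t = ln(456/54.3) / 0.03629 = 2.128 / 0.03629 ≈ 58.6 hours

58.6 hours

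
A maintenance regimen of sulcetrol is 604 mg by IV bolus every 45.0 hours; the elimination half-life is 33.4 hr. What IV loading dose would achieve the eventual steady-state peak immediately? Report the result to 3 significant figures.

995 mg

k = ln 2 / 33.4 = 0.02075 hr⁻¹
Accumulation ratio R = 1 / (1 − e^(−kτ)) = 1 / (1 − e^(−0.02075×45.0)) = 1 / (1 − 0.3930) = 1.648
Loading dose = maintenance dose × R = 604 × 1.648 ≈ 995 mg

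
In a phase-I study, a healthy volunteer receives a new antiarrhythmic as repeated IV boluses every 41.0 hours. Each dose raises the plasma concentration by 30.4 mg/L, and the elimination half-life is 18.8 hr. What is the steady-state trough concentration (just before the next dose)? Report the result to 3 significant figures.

8.60 mg/L

k = ln 2 / 18.8 = 0.03687 hr⁻¹
Fraction remaining after one interval: e^(−kτ) = e^(−0.03687 × 41.0) = 0.2205
R = 1 / (1 − 0.2205) = 1.283
Css,max = 30.4 × 1.283 = 39.00 mg/L
Css,min = Css,max × e^(−kτ) = 39.00 × 0.2205 ≈ 8.60 mg/L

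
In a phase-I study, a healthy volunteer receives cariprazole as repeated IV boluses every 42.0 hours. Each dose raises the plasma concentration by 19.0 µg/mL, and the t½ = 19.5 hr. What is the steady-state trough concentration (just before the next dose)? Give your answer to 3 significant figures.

k = ln 2 / 19.5 = 0.03555 hr⁻¹
Fraction remaining after one interval: e^(−kτ) = e^(−0.03555 × 42.0) = 0.2247
R = 1 / (1 − 0.2247) = 1.290
Css,max = 19.0 × 1.290 = 24.51 µg/mL
Css,min = Css,max × e^(−kτ) = 24.51 × 0.2247 ≈ 5.51 µg/mL

5.51 µg/mL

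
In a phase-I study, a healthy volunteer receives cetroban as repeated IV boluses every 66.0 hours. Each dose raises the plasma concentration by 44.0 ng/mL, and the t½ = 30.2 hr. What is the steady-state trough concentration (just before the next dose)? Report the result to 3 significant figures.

k = ln 2 / 30.2 = 0.02295 hr⁻¹
Fraction remaining after one interval: e^(−kτ) = e^(−0.02295 × 66.0) = 0.2198
R = 1 / (1 − 0.2198) = 1.282
Css,max = 44.0 × 1.282 = 56.40 ng/mL
Css,min = Css,max × e^(−kτ) = 56.40 × 0.2198 ≈ 12.4 ng/mL

12.4 ng/mL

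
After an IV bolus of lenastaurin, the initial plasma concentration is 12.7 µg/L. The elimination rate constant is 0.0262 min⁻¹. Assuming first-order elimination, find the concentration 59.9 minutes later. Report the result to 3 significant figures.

C(t) = C₀ e^(−kt) = 12.7 × e^(−0.02620 × 59.9) = 12.7 × e^(−1.569) = 12.7 × 0.2082 ≈ 2.64 µg/L

2.64 µg/L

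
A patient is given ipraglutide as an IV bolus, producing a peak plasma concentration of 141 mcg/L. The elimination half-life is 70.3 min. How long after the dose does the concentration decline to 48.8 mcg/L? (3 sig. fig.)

k = ln 2 / 70.3 = 0.009860 min⁻¹
C(t) = C₀ e^(−kt)  ⇒  t = ln(C₀/C) / k
t = ln(141/48.8) / 0.009860 = 1.061 / 0.009860 ≈ 108 minutes

108 minutes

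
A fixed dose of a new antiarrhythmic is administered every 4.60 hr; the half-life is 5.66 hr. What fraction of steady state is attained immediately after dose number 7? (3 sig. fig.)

0.981

k = ln 2 / 5.66 = 0.1225 hr⁻¹
f_n = 1 − e^(−nkτ) = 1 − e^(−7 × 0.1225 × 4.60) = 1 − e^(−3.943) = 1 − 0.01938 ≈ 0.981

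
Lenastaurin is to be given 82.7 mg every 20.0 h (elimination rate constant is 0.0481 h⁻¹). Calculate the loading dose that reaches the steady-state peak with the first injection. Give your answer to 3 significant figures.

Accumulation ratio R = 1 / (1 − e^(−kτ)) = 1 / (1 − e^(−0.04810×20.0)) = 1 / (1 − 0.3821) = 1.618
Loading dose = maintenance dose × R = 82.7 × 1.618 ≈ 134 mg

134 mg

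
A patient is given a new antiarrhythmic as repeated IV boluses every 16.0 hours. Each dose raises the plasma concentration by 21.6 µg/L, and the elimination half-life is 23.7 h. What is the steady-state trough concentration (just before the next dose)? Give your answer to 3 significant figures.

36.2 µg/L

k = ln 2 / 23.7 = 0.02925 h⁻¹
Fraction remaining after one interval: e^(−kτ) = e^(−0.02925 × 16.0) = 0.6263
R = 1 / (1 − 0.6263) = 2.676
Css,max = 21.6 × 2.676 = 57.80 µg/L
Css,min = Css,max × e^(−kτ) = 57.80 × 0.6263 ≈ 36.2 µg/L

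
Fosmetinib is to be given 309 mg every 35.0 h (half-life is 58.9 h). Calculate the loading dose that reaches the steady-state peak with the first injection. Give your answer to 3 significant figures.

915 mg

k = ln 2 / 58.9 = 0.01177 h⁻¹
Accumulation ratio R = 1 / (1 − e^(−kτ)) = 1 / (1 − e^(−0.01177×35.0)) = 1 / (1 − 0.6624) = 2.962
Loading dose = maintenance dose × R = 309 × 2.962 ≈ 915 mg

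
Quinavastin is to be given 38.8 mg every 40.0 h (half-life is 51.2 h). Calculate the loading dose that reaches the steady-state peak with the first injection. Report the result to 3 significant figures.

92.8 mg

k = ln 2 / 51.2 = 0.01354 h⁻¹
Accumulation ratio R = 1 / (1 − e^(−kτ)) = 1 / (1 − e^(−0.01354×40.0)) = 1 / (1 − 0.5819) = 2.392
Loading dose = maintenance dose × R = 38.8 × 2.392 ≈ 92.8 mg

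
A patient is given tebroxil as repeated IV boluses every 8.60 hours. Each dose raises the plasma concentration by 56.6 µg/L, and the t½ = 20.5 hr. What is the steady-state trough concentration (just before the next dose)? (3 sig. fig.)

168 µg/L

k = ln 2 / 20.5 = 0.03381 hr⁻¹
Fraction remaining after one interval: e^(−kτ) = e^(−0.03381 × 8.60) = 0.7477
R = 1 / (1 − 0.7477) = 3.963
Css,max = 56.6 × 3.963 = 224.3 µg/L
Css,min = Css,max × e^(−kτ) = 224.3 × 0.7477 ≈ 168 µg/L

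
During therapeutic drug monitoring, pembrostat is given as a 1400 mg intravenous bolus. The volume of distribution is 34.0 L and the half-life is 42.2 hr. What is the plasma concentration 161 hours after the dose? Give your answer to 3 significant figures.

2.93 mg/L

C₀ = dose / V = 1400 / 34.0 = 41.18 mg/L
k = ln 2 / 42.2 = 0.01643 hr⁻¹
C(t) = C₀ e^(−kt) = 41.18 × e^(−0.01643 × 161) = 41.18 × e^(−2.644) = 41.18 × 0.07104 ≈ 2.93 mg/L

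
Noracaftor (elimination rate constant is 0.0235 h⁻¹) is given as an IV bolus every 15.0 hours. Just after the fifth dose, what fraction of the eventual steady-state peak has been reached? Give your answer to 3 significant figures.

f_n = 1 − e^(−nkτ) = 1 − e^(−5 × 0.02350 × 15.0) = 1 − e^(−1.762) = 1 − 0.1716 ≈ 0.828

0.828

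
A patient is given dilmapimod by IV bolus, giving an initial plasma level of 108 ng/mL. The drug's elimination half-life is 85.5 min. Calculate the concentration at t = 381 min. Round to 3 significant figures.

k = ln 2 / 85.5 = 0.008107 min⁻¹
C(t) = C₀ e^(−kt) = 108 × e^(−0.008107 × 381) = 108 × e^(−3.089) = 108 × 0.04556 ≈ 4.92 ng/mL

4.92 ng/mL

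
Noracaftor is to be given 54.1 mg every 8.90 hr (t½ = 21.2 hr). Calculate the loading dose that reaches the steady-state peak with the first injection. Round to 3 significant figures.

k = ln 2 / 21.2 = 0.03270 hr⁻¹
Accumulation ratio R = 1 / (1 − e^(−kτ)) = 1 / (1 − e^(−0.03270×8.90)) = 1 / (1 − 0.7475) = 3.961
Loading dose = maintenance dose × R = 54.1 × 3.961 ≈ 214 mg

214 mg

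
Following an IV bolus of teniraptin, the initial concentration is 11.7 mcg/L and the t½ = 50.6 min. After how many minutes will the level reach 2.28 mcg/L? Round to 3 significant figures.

k = ln 2 / 50.6 = 0.01370 min⁻¹
C(t) = C₀ e^(−kt)  ⇒  t = ln(C₀/C) / k
t = ln(11.7/2.28) / 0.01370 = 1.635 / 0.01370 ≈ 119 minutes

119 minutes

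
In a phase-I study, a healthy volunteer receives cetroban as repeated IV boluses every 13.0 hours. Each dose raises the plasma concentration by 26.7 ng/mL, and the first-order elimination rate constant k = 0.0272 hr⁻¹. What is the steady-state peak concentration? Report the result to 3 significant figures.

89.6 ng/mL

Fraction remaining after one interval: e^(−kτ) = e^(−0.02720 × 13.0) = 0.7022
R = 1 / (1 − 0.7022) = 3.357
Css,max = 26.7 × 3.357 ≈ 89.6 ng/mL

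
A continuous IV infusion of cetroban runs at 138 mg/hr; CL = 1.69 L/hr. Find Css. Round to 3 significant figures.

Css = infusion rate / CL = 138 / 1.69 ≈ 81.7 µg/mL

81.7 µg/mL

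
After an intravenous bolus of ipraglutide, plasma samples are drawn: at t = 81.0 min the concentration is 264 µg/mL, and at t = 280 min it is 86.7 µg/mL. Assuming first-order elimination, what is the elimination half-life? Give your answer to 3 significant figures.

124 minutes

k = ln(C₁/C₂) / (t₂ − t₁) = ln(264/86.7) / (280 − 81.0)
  = 1.113 / 199.0 = 0.005595 min⁻¹
t½ = ln 2 / k = ln 2 / 0.005595 ≈ 124 minutes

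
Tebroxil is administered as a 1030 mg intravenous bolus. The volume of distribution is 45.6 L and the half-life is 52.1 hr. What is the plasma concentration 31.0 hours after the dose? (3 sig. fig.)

C₀ = dose / V = 1030 / 45.6 = 22.59 mg/L
k = ln 2 / 52.1 = 0.01330 hr⁻¹
C(t) = C₀ e^(−kt) = 22.59 × e^(−0.01330 × 31.0) = 22.59 × e^(−0.4124) = 22.59 × 0.6620 ≈ 15.0 mg/L

15.0 mg/L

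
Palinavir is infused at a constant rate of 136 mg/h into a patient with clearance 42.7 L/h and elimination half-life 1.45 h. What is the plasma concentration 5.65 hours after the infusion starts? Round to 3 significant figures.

2.97 µg/mL

Css = rate / CL = 136 / 42.7 = 3.185 µg/mL
k = ln 2 / 1.45 = 0.4780 h⁻¹
C(t) = Css (1 − e^(−kt)) = 3.185 × (1 − e^(−2.701)) = 3.185 × 0.9329 ≈ 2.97 µg/mL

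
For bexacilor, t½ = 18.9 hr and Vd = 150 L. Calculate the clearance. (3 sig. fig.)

k = ln 2 / t½ = ln 2 / 18.9 = 0.03667 hr⁻¹
CL = k · V = 0.03667 × 150 ≈ 5.50 L/hr

5.50 L/hr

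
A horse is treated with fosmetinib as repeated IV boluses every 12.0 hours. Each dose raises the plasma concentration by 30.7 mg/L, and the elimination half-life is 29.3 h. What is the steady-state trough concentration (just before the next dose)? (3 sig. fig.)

93.5 mg/L

k = ln 2 / 29.3 = 0.02366 h⁻¹
Fraction remaining after one interval: e^(−kτ) = e^(−0.02366 × 12.0) = 0.7529
R = 1 / (1 − 0.7529) = 4.046
Css,max = 30.7 × 4.046 = 124.2 mg/L
Css,min = Css,max × e^(−kτ) = 124.2 × 0.7529 ≈ 93.5 mg/L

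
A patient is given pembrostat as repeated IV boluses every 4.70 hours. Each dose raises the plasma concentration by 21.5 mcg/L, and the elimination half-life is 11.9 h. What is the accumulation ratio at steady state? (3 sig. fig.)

4.18

k = ln 2 / 11.9 = 0.05825 h⁻¹
Fraction remaining after one interval: e^(−kτ) = e^(−0.05825 × 4.70) = 0.7605
R = 1 / (1 − 0.7605) = 1 / 0.2395 ≈ 4.18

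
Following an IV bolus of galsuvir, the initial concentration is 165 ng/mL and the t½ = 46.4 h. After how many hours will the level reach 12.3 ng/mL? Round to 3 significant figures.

k = ln 2 / 46.4 = 0.01494 h⁻¹
C(t) = C₀ e^(−kt)  ⇒  t = ln(C₀/C) / k
t = ln(165/12.3) / 0.01494 = 2.596 / 0.01494 ≈ 174 hours

174 hours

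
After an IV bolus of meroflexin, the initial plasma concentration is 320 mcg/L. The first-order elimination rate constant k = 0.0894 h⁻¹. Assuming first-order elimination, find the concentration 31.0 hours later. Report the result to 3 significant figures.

C(t) = C₀ e^(−kt) = 320 × e^(−0.08940 × 31.0) = 320 × e^(−2.771) = 320 × 0.06257 ≈ 20.0 mcg/L

20.0 mcg/L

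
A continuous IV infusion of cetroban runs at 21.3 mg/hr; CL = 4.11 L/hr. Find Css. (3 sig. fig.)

Css = infusion rate / CL = 21.3 / 4.11 ≈ 5.18 µg/mL

5.18 µg/mL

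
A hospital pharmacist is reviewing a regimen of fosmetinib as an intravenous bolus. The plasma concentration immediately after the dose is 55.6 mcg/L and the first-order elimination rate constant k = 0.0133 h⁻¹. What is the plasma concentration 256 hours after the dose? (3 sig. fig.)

C(t) = C₀ e^(−kt) = 55.6 × e^(−0.01330 × 256) = 55.6 × e^(−3.405) = 55.6 × 0.03321 ≈ 1.85 mcg/L

1.85 mcg/L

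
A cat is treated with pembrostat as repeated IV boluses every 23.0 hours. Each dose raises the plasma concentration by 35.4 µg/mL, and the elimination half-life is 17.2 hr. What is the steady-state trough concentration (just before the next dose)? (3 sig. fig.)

k = ln 2 / 17.2 = 0.04030 hr⁻¹
Fraction remaining after one interval: e^(−kτ) = e^(−0.04030 × 23.0) = 0.3958
R = 1 / (1 − 0.3958) = 1.655
Css,max = 35.4 × 1.655 = 58.59 µg/mL
Css,min = Css,max × e^(−kτ) = 58.59 × 0.3958 ≈ 23.2 µg/mL

23.2 µg/mL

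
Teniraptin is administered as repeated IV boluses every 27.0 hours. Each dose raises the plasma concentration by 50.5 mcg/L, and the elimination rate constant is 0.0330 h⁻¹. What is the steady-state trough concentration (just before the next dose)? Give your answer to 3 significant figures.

Fraction remaining after one interval: e^(−kτ) = e^(−0.03300 × 27.0) = 0.4102
R = 1 / (1 − 0.4102) = 1.696
Css,max = 50.5 × 1.696 = 85.63 mcg/L
Css,min = Css,max × e^(−kτ) = 85.63 × 0.4102 ≈ 35.1 mcg/L

35.1 mcg/L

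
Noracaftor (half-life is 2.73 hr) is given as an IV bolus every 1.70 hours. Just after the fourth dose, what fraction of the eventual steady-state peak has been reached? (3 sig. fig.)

k = ln 2 / 2.73 = 0.2539 hr⁻¹
f_n = 1 − e^(−nkτ) = 1 − e^(−4 × 0.2539 × 1.70) = 1 − e^(−1.727) = 1 − 0.1779 ≈ 0.822

0.822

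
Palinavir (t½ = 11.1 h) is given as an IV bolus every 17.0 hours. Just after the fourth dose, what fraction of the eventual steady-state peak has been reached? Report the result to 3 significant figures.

k = ln 2 / 11.1 = 0.06245 h⁻¹
f_n = 1 − e^(−nkτ) = 1 − e^(−4 × 0.06245 × 17.0) = 1 − e^(−4.246) = 1 − 0.01432 ≈ 0.986

0.986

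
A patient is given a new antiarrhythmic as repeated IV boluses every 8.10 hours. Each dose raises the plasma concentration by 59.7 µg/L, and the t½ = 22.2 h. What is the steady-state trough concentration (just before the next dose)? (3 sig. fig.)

207 µg/L

k = ln 2 / 22.2 = 0.03122 h⁻¹
Fraction remaining after one interval: e^(−kτ) = e^(−0.03122 × 8.10) = 0.7765
R = 1 / (1 − 0.7765) = 4.475
Css,max = 59.7 × 4.475 = 267.2 µg/L
Css,min = Css,max × e^(−kτ) = 267.2 × 0.7765 ≈ 207 µg/L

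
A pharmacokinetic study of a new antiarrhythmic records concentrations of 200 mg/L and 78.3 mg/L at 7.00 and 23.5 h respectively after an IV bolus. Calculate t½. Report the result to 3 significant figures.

k = ln(C₁/C₂) / (t₂ − t₁) = ln(200/78.3) / (23.5 − 7.00)
  = 0.9378 / 16.50 = 0.05683 h⁻¹
t½ = ln 2 / k = ln 2 / 0.05683 ≈ 12.2 hours

12.2 hours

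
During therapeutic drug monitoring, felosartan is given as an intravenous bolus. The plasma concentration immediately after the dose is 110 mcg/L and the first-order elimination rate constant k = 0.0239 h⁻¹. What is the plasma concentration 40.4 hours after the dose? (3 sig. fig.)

C(t) = C₀ e^(−kt) = 110 × e^(−0.02390 × 40.4) = 110 × e^(−0.9656) = 110 × 0.3808 ≈ 41.9 mcg/L

41.9 mcg/L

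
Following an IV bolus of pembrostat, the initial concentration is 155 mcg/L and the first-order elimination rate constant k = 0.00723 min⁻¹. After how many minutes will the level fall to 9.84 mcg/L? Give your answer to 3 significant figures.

C(t) = C₀ e^(−kt)  ⇒  t = ln(C₀/C) / k
t = ln(155/9.84) / 0.007230 = 2.757 / 0.007230 ≈ 381 minutes

381 minutes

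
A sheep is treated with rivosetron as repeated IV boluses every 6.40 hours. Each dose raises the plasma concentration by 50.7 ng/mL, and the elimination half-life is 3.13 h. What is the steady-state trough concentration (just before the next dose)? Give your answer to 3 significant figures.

k = ln 2 / 3.13 = 0.2215 h⁻¹
Fraction remaining after one interval: e^(−kτ) = e^(−0.2215 × 6.40) = 0.2424
R = 1 / (1 − 0.2424) = 1.320
Css,max = 50.7 × 1.320 = 66.92 ng/mL
Css,min = Css,max × e^(−kτ) = 66.92 × 0.2424 ≈ 16.2 ng/mL

16.2 ng/mL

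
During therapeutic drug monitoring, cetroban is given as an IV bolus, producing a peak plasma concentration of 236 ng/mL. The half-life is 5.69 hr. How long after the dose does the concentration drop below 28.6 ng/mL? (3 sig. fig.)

17.3 hours

k = ln 2 / 5.69 = 0.1218 hr⁻¹
C(t) = C₀ e^(−kt)  ⇒  t = ln(C₀/C) / k
t = ln(236/28.6) / 0.1218 = 2.110 / 0.1218 ≈ 17.3 hours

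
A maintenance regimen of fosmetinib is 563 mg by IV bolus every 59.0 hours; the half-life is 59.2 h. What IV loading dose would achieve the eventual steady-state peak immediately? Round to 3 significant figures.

k = ln 2 / 59.2 = 0.01171 h⁻¹
Accumulation ratio R = 1 / (1 − e^(−kτ)) = 1 / (1 − e^(−0.01171×59.0)) = 1 / (1 − 0.5012) = 2.005
Loading dose = maintenance dose × R = 563 × 2.005 ≈ 1130 mg

1130 mg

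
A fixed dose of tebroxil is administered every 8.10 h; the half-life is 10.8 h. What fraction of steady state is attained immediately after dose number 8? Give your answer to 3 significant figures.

k = ln 2 / 10.8 = 0.06418 h⁻¹
f_n = 1 − e^(−nkτ) = 1 − e^(−8 × 0.06418 × 8.10) = 1 − e^(−4.159) = 1 − 0.01563 ≈ 0.984

0.984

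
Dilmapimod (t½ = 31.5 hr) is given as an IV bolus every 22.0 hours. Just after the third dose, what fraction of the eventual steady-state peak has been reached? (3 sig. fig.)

0.766

k = ln 2 / 31.5 = 0.02200 hr⁻¹
f_n = 1 − e^(−nkτ) = 1 − e^(−3 × 0.02200 × 22.0) = 1 − e^(−1.452) = 1 − 0.2340 ≈ 0.766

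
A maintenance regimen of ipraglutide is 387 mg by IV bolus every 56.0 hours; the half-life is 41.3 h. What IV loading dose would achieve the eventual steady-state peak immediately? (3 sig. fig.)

k = ln 2 / 41.3 = 0.01678 h⁻¹
Accumulation ratio R = 1 / (1 − e^(−kτ)) = 1 / (1 − e^(−0.01678×56.0)) = 1 / (1 − 0.3907) = 1.641
Loading dose = maintenance dose × R = 387 × 1.641 ≈ 635 mg

635 mg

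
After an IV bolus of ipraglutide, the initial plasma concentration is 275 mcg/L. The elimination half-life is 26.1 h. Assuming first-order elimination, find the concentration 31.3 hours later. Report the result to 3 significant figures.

k = ln 2 / 26.1 = 0.02656 h⁻¹
C(t) = C₀ e^(−kt) = 275 × e^(−0.02656 × 31.3) = 275 × e^(−0.8312) = 275 × 0.4355 ≈ 120 mcg/L

120 mcg/L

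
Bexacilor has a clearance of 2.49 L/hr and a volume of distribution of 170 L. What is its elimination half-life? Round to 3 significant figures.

47.3 hours

k = CL / V = 2.49 / 170 = 0.01465 hr⁻¹
t½ = ln 2 / k = ln 2 / 0.01465 ≈ 47.3 hours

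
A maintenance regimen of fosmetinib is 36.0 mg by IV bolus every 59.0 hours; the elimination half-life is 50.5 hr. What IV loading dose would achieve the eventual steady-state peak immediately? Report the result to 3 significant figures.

k = ln 2 / 50.5 = 0.01373 hr⁻¹
Accumulation ratio R = 1 / (1 − e^(−kτ)) = 1 / (1 − e^(−0.01373×59.0)) = 1 / (1 − 0.4449) = 1.802
Loading dose = maintenance dose × R = 36.0 × 1.802 ≈ 64.9 mg

64.9 mg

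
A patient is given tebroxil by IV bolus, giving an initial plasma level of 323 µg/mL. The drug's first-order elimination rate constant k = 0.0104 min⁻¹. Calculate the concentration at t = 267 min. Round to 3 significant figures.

C(t) = C₀ e^(−kt) = 323 × e^(−0.01040 × 267) = 323 × e^(−2.777) = 323 × 0.06224 ≈ 20.1 µg/mL

20.1 µg/mL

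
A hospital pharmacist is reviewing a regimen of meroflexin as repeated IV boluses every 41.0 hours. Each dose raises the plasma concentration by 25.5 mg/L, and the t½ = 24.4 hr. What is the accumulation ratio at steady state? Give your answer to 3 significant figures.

1.45

k = ln 2 / 24.4 = 0.02841 hr⁻¹
Fraction remaining after one interval: e^(−kτ) = e^(−0.02841 × 41.0) = 0.3120
R = 1 / (1 − 0.3120) = 1 / 0.6880 ≈ 1.45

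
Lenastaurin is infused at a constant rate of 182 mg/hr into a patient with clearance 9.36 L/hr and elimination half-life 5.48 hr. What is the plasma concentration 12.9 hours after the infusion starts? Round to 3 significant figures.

Css = rate / CL = 182 / 9.36 = 19.44 mg/L
k = ln 2 / 5.48 = 0.1265 hr⁻¹
C(t) = Css (1 − e^(−kt)) = 19.44 × (1 − e^(−1.632)) = 19.44 × 0.8044 ≈ 15.6 mg/L

15.6 mg/L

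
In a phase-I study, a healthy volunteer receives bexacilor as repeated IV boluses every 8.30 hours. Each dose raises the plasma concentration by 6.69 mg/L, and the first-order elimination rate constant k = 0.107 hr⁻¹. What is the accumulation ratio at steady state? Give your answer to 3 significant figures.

1.70

Fraction remaining after one interval: e^(−kτ) = e^(−0.1070 × 8.30) = 0.4114
R = 1 / (1 − 0.4114) = 1 / 0.5886 ≈ 1.70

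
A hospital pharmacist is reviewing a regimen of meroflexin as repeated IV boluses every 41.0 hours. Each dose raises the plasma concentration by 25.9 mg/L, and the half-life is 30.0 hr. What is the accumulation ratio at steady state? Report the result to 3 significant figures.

k = ln 2 / 30.0 = 0.02310 hr⁻¹
Fraction remaining after one interval: e^(−kτ) = e^(−0.02310 × 41.0) = 0.3878
R = 1 / (1 − 0.3878) = 1 / 0.6122 ≈ 1.63

1.63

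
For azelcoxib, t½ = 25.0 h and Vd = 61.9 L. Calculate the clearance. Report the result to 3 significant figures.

1.72 L/h

k = ln 2 / t½ = ln 2 / 25.0 = 0.02773 h⁻¹
CL = k · V = 0.02773 × 61.9 ≈ 1.72 L/h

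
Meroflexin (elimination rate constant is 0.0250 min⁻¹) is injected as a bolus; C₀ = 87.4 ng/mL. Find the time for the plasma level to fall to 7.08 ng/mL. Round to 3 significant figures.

101 minutes

C(t) = C₀ e^(−kt)  ⇒  t = ln(C₀/C) / k
t = ln(87.4/7.08) / 0.02500 = 2.513 / 0.02500 ≈ 101 minutes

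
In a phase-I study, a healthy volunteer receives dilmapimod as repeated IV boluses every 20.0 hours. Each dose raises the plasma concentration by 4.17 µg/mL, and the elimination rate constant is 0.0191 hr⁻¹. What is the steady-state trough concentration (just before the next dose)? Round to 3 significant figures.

8.96 µg/mL

Fraction remaining after one interval: e^(−kτ) = e^(−0.01910 × 20.0) = 0.6825
R = 1 / (1 − 0.6825) = 3.150
Css,max = 4.17 × 3.150 = 13.13 µg/mL
Css,min = Css,max × e^(−kτ) = 13.13 × 0.6825 ≈ 8.96 µg/mL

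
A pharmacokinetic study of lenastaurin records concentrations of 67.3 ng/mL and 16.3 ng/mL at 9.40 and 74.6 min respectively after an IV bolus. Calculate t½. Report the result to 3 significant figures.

31.9 minutes

k = ln(C₁/C₂) / (t₂ − t₁) = ln(67.3/16.3) / (74.6 − 9.40)
  = 1.418 / 65.20 = 0.02175 min⁻¹
t½ = ln 2 / k = ln 2 / 0.02175 ≈ 31.9 minutes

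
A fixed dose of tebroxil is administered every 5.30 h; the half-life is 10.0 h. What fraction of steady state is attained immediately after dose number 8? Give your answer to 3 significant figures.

0.947

k = ln 2 / 10.0 = 0.06931 h⁻¹
f_n = 1 − e^(−nkτ) = 1 − e^(−8 × 0.06931 × 5.30) = 1 − e^(−2.939) = 1 − 0.05292 ≈ 0.947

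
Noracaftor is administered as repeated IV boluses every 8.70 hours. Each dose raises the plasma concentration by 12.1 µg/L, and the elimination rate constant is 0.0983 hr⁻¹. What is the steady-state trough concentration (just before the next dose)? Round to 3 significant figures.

Fraction remaining after one interval: e^(−kτ) = e^(−0.09830 × 8.70) = 0.4252
R = 1 / (1 − 0.4252) = 1.740
Css,max = 12.1 × 1.740 = 21.05 µg/L
Css,min = Css,max × e^(−kτ) = 21.05 × 0.4252 ≈ 8.95 µg/L

8.95 µg/L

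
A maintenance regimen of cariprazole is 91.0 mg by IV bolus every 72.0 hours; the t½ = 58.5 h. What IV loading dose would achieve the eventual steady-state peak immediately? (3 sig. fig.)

k = ln 2 / 58.5 = 0.01185 h⁻¹
Accumulation ratio R = 1 / (1 − e^(−kτ)) = 1 / (1 − e^(−0.01185×72.0)) = 1 / (1 − 0.4261) = 1.742
Loading dose = maintenance dose × R = 91.0 × 1.742 ≈ 159 mg

159 mg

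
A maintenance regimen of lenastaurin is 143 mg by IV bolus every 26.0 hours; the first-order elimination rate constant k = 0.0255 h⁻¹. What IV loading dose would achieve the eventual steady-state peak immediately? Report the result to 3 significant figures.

295 mg

Accumulation ratio R = 1 / (1 − e^(−kτ)) = 1 / (1 − e^(−0.02550×26.0)) = 1 / (1 − 0.5153) = 2.063
Loading dose = maintenance dose × R = 143 × 2.063 ≈ 295 mg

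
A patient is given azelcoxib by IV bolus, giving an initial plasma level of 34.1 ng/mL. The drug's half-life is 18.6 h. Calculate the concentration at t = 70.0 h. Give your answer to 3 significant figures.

k = ln 2 / 18.6 = 0.03727 h⁻¹
C(t) = C₀ e^(−kt) = 34.1 × e^(−0.03727 × 70.0) = 34.1 × e^(−2.609) = 34.1 × 0.07364 ≈ 2.51 ng/mL

2.51 ng/mL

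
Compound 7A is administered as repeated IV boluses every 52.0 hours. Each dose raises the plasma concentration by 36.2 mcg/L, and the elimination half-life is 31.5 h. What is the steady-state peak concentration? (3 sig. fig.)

53.1 mcg/L

k = ln 2 / 31.5 = 0.02200 h⁻¹
Fraction remaining after one interval: e^(−kτ) = e^(−0.02200 × 52.0) = 0.3185
R = 1 / (1 − 0.3185) = 1.467
Css,max = 36.2 × 1.467 ≈ 53.1 mcg/L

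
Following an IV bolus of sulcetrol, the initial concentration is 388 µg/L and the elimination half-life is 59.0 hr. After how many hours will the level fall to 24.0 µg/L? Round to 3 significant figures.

237 hours

k = ln 2 / 59.0 = 0.01175 hr⁻¹
C(t) = C₀ e^(−kt)  ⇒  t = ln(C₀/C) / k
t = ln(388/24.0) / 0.01175 = 2.783 / 0.01175 ≈ 237 hours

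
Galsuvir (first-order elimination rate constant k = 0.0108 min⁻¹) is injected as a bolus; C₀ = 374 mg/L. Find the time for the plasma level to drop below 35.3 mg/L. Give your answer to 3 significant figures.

219 minutes

C(t) = C₀ e^(−kt)  ⇒  t = ln(C₀/C) / k
t = ln(374/35.3) / 0.01080 = 2.360 / 0.01080 ≈ 219 minutes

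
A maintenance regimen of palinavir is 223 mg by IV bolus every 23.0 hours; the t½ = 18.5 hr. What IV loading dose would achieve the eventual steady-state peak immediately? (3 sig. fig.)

k = ln 2 / 18.5 = 0.03747 hr⁻¹
Accumulation ratio R = 1 / (1 − e^(−kτ)) = 1 / (1 − e^(−0.03747×23.0)) = 1 / (1 − 0.4224) = 1.731
Loading dose = maintenance dose × R = 223 × 1.731 ≈ 386 mg

386 mg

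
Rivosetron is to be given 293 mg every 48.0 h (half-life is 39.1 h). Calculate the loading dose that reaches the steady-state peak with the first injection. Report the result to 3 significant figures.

511 mg

k = ln 2 / 39.1 = 0.01773 h⁻¹
Accumulation ratio R = 1 / (1 − e^(−kτ)) = 1 / (1 − e^(−0.01773×48.0)) = 1 / (1 − 0.4270) = 1.745
Loading dose = maintenance dose × R = 293 × 1.745 ≈ 511 mg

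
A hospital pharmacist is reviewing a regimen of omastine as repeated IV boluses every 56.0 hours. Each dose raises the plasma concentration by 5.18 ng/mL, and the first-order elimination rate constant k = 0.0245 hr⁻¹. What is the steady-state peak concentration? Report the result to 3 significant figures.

6.94 ng/mL

Fraction remaining after one interval: e^(−kτ) = e^(−0.02450 × 56.0) = 0.2536
R = 1 / (1 − 0.2536) = 1.340
Css,max = 5.18 × 1.340 ≈ 6.94 ng/mL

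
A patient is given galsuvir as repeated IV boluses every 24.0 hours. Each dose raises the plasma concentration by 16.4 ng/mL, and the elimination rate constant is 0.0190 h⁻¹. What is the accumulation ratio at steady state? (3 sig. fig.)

Fraction remaining after one interval: e^(−kτ) = e^(−0.01900 × 24.0) = 0.6338
R = 1 / (1 − 0.6338) = 1 / 0.3662 ≈ 2.73

2.73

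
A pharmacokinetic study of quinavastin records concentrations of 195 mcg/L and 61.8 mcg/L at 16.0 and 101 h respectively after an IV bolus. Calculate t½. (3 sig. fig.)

51.3 hours

k = ln(C₁/C₂) / (t₂ − t₁) = ln(195/61.8) / (101 − 16.0)
  = 1.149 / 85.00 = 0.01352 h⁻¹
t½ = ln 2 / k = ln 2 / 0.01352 ≈ 51.3 hours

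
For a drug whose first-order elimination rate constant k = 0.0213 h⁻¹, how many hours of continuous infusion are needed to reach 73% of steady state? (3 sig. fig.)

f = 1 − e^(−kt)  ⇒  t = −ln(1 − f) / k
t = −ln(1 − 0.73) / 0.02130 = 1.309 / 0.02130 ≈ 61.5 hours

61.5 hours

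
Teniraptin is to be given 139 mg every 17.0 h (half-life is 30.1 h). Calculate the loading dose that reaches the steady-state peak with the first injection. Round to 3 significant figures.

429 mg

k = ln 2 / 30.1 = 0.02303 h⁻¹
Accumulation ratio R = 1 / (1 − e^(−kτ)) = 1 / (1 − e^(−0.02303×17.0)) = 1 / (1 − 0.6761) = 3.087
Loading dose = maintenance dose × R = 139 × 3.087 ≈ 429 mg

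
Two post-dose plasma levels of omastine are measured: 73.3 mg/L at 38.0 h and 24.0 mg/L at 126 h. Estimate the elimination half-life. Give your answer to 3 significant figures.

k = ln(C₁/C₂) / (t₂ − t₁) = ln(73.3/24.0) / (126 − 38.0)
  = 1.117 / 88.00 = 0.01269 h⁻¹
t½ = ln 2 / k = ln 2 / 0.01269 ≈ 54.6 hours

54.6 hours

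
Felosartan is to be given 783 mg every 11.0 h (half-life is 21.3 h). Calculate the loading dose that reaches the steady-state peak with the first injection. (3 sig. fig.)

2600 mg

k = ln 2 / 21.3 = 0.03254 h⁻¹
Accumulation ratio R = 1 / (1 − e^(−kτ)) = 1 / (1 − e^(−0.03254×11.0)) = 1 / (1 − 0.6991) = 3.323
Loading dose = maintenance dose × R = 783 × 3.323 ≈ 2600 mg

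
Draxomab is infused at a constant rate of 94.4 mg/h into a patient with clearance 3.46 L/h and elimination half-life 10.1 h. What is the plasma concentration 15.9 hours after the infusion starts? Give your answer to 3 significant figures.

Css = rate / CL = 94.4 / 3.46 = 27.28 mg/L
k = ln 2 / 10.1 = 0.06863 h⁻¹
C(t) = Css (1 − e^(−kt)) = 27.28 × (1 − e^(−1.091)) = 27.28 × 0.6642 ≈ 18.1 mg/L

18.1 mg/L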